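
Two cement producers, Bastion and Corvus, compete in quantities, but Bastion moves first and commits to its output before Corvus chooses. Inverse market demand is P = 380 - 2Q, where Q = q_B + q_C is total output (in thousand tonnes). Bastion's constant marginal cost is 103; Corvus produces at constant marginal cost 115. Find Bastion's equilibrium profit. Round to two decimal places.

5220.06

The follower Corvus best-responds to any q_B: π_C = (380 - 2Q)q_C - 115q_C.
∂π_C/∂q_C = 265 - 2q_B - 4q_C = 0 gives the reaction function q_C = (265 - 2q_B)/4.
Bastion substitutes q_C(q_B) into its own profit: π_B = q_B(380 - 2q_B - (265 - 2q_B)/2) - 103q_B = (495/2 - q_B)q_B - 103q_B.
Leader FOC: 289/2 - 2q_B = 0, so q_B = 289/4.
Then q_C = (265 - 2·(289/4))/4 = 241/8.
Price P = 380 - 2·(819/8) = 701/4.
Bastion's profit: (701/4 - 103)·(289/4) = 5220.0625.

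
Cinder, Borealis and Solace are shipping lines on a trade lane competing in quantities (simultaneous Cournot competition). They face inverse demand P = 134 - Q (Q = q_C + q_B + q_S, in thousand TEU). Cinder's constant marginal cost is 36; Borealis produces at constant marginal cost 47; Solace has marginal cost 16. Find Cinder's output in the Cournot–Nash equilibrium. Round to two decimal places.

Cinder's profit: π_C = (134 - Q)q_C - (36q_C). Setting ∂π_C/∂q_C = 0: 98 - 2q_C - (q_B + q_S) = 0.
Borealis's first-order condition: 87 - 2q_B - (q_C + q_S) = 0.
Solace's first-order condition: 118 - 2q_S - (q_C + q_B) = 0.
Adding the 3 conditions: 303 − 2Q − 2Q = 0, i.e. Q = 303/4.
Back-substituting: q_C = (98 − 303/4) = 89/4, q_B = (87 − 303/4) = 45/4, q_S = (118 − 303/4) = 169/4.

22.25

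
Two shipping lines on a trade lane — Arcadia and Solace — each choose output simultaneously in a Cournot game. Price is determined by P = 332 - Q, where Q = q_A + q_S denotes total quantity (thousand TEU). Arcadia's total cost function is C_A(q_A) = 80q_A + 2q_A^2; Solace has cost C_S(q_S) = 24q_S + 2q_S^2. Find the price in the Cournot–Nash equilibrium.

252

Arcadia's profit: π_A = (332 - Q)q_A - (80q_A + 2q_A²). Setting ∂π_A/∂q_A = 0: 252 - 6q_A - (q_S) = 0.
Solace's profit: π_S = (332 - Q)q_S - (24q_S + 2q_S²). Setting ∂π_S/∂q_S = 0: 308 - 6q_S - (q_A) = 0.
Rearranging gives the reaction functions q_A = (252 - q_S)/6 and q_S = (308 - q_A)/6.
Solving the pair: q_A = 172/5, q_S = 228/5.
Total output Q = 80, so price P = 332 - 80 = 252.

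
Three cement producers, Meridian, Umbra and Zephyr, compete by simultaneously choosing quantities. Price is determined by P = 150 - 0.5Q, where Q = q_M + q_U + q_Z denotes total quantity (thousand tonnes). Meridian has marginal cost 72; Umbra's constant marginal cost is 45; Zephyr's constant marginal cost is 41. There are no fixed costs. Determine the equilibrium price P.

77

Meridian's profit: π_M = (150 - 0.5Q)q_M - (72q_M). Setting ∂π_M/∂q_M = 0: 78 - q_M - (1/2)(q_U + q_Z) = 0.
Umbra's profit: π_U = (150 - 0.5Q)q_U - (45q_U). Setting ∂π_U/∂q_U = 0: 105 - q_U - (1/2)(q_M + q_Z) = 0.
Zephyr's profit: π_Z = (150 - 0.5Q)q_Z - (41q_Z). Setting ∂π_Z/∂q_Z = 0: 109 - q_Z - (1/2)(q_M + q_U) = 0.
Adding the 3 conditions: 292 − Q − Q = 0, i.e. Q = 146.
Back-substituting: q_M = (78 − 73)/(1/2) = 10, q_U = (105 − 73)/(1/2) = 64, q_Z = (109 − 73)/(1/2) = 72.
Total output Q = 146, so price P = 150 - (1/2)·146 = 77.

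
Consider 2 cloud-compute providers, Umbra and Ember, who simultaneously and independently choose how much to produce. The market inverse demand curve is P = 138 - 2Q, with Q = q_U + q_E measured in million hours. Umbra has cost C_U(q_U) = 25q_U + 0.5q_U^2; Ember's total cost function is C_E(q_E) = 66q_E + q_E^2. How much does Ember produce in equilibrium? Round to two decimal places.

5.15

Umbra's profit: π_U = (138 - 2Q)q_U - (25q_U + (1/2)q_U²). Setting ∂π_U/∂q_U = 0: 113 - 5q_U - 2(q_E) = 0.
Ember's first-order condition: 72 - 6q_E - 2(q_U) = 0.
So q_U = (113 - 2q_E)/5 and q_E = (72 - 2q_U)/6.
Substituting one into the other gives q_U = 267/13 and q_E = 67/13.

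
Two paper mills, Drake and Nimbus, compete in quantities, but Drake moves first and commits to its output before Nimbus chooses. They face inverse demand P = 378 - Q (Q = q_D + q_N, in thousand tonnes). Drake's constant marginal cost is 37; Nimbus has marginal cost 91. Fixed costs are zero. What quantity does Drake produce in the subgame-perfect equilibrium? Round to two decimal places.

197.50

The follower Nimbus best-responds to any q_D: π_N = (378 - Q)q_N - 91q_N.
∂π_N/∂q_N = 287 - q_D - 2q_N = 0 gives the reaction function q_N = (287 - q_D)/2.
Drake substitutes q_N(q_D) into its own profit: π_D = q_D(378 - q_D - (287 - q_D)/2) - 37q_D = (469/2 - (1/2)q_D)q_D - 37q_D.
The leader's first-order condition 395/2 - q_D = 0 yields q_D = 395/2.
Then q_N = (287 - 395/2)/2 = 179/4.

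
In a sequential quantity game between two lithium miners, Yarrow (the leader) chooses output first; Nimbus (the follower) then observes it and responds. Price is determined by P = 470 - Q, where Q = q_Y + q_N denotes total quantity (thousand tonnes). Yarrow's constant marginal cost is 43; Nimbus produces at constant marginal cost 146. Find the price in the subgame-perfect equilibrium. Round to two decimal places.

The follower Nimbus best-responds to any q_Y: π_N = (470 - Q)q_N - 146q_N.
∂π_N/∂q_N = 324 - q_Y - 2q_N = 0 gives the reaction function q_N = (324 - q_Y)/2.
Yarrow substitutes q_N(q_Y) into its own profit: π_Y = q_Y(470 - q_Y - (324 - q_Y)/2) - 43q_Y = (308 - (1/2)q_Y)q_Y - 43q_Y.
Leader FOC: 265 - q_Y = 0, so q_Y = 265.
Then q_N = (324 - 265)/2 = 59/2.
Total output Q = 589/2, so price P = 470 - 589/2 = 351/2.

175.50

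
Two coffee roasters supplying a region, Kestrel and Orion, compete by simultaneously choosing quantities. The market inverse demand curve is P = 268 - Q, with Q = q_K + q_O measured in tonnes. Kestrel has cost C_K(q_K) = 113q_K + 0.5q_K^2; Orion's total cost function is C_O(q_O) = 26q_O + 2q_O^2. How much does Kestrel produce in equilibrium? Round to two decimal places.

Kestrel's profit: π_K = (268 - Q)q_K - (113q_K + (1/2)q_K²). Setting ∂π_K/∂q_K = 0: 155 - 3q_K - (q_O) = 0.
Orion's profit: π_O = (268 - Q)q_O - (26q_O + 2q_O²). Setting ∂π_O/∂q_O = 0: 242 - 6q_O - (q_K) = 0.
So q_K = (155 - q_O)/3 and q_O = (242 - q_K)/6.
Solving the pair: q_K = 688/17, q_O = 571/17.

40.47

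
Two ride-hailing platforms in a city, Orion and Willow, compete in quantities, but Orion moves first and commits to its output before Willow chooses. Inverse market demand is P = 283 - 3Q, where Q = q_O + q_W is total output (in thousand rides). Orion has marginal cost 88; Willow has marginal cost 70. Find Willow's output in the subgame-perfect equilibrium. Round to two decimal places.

Solve by backward induction. Given q_O, the follower Willow maximises π_W = (283 - 3q_O - 3q_W)q_W - 70q_W.
Follower FOC: 213 - 3q_O - 6q_W = 0, so q_W(q_O) = (213 - 3q_O)/6.
The leader anticipates this reaction. Substituting into P = 283 - 3Q gives P = 353/2 - (3/2)q_O, so π_O = (353/2 - (3/2)q_O)q_O - 88q_O.
Leader FOC: 177/2 - 3q_O = 0, so q_O = 59/2.
Then q_W = (213 - 3·(59/2))/6 = 83/4.

20.75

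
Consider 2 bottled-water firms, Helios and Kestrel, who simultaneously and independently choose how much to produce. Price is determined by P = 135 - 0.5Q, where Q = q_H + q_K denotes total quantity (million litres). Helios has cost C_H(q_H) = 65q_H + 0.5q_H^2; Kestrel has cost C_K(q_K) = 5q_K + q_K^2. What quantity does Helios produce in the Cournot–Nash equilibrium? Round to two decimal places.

25.22

Helios's profit: π_H = (135 - 0.5Q)q_H - (65q_H + (1/2)q_H²). Setting ∂π_H/∂q_H = 0: 70 - 2q_H - (1/2)(q_K) = 0.
Kestrel's first-order condition: 130 - 3q_K - (1/2)(q_H) = 0.
So q_H = (70 - (1/2)q_K)/2 and q_K = (130 - (1/2)q_H)/3.
Substituting one into the other gives q_H = 580/23 and q_K = 900/23.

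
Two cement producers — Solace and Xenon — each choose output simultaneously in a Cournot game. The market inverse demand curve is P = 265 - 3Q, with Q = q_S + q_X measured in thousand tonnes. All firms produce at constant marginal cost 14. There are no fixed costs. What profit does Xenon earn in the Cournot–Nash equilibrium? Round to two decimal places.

A representative firm's profit is π_i = q_i(265 - 3Q) - 14q_i.
First-order condition (treating rivals' output as given): 251 - 6q_i - 3q_j = 0.
By symmetry each firm produces the same amount; substituting q_j = q_i yields q_i = 251/9.
Price P = 265 - 3·(502/9) = 293/3.
Xenon's profit: (293/3 - 14)·(251/9) = 2333.3704.

2333.37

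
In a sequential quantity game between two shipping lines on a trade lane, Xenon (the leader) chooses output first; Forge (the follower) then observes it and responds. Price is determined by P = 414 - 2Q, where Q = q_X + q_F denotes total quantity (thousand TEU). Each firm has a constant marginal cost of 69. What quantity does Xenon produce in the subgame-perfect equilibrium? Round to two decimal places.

The follower Forge best-responds to any q_X: π_F = (414 - 2Q)q_F - 69q_F.
Setting the follower's marginal profit to zero, 345 - 2q_X - 4q_F = 0, i.e. q_F = (345 - 2q_X)/4.
The leader anticipates this reaction. Substituting into P = 414 - 2Q gives P = 483/2 - q_X, so π_X = (483/2 - q_X)q_X - 69q_X.
Maximising: ∂π_X/∂q_X = 345/2 - 2q_X = 0, giving q_X = 345/4.
Then q_F = (345 - 2·(345/4))/4 = 345/8.

86.25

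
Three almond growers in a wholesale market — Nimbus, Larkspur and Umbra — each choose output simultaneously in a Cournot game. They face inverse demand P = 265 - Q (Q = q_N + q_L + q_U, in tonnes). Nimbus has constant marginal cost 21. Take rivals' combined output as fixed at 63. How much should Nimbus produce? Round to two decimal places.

With rivals' combined output fixed at 63, Nimbus's profit is π_N = (265 - 63 - q_N)q_N - (21q_N) = (202 - q_N)q_N - (21q_N).
∂π_N/∂q_N = 181 - 2q_N = 0, so q_N = 181/2.

90.50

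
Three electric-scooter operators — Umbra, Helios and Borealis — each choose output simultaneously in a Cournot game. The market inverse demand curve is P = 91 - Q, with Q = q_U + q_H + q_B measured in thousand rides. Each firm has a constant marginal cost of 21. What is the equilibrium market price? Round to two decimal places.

A representative firm's profit is π_i = q_i(91 - Q) - 21q_i.
First-order condition (treating rivals' output as given): 70 - 2q_i - Σ_{j≠i} q_j = 0.
With identical firms every q_j equals q_i, so Σ_{j≠i} q_j = 2q_i and 70 = 4q_i, giving q_i = 35/2.
Total output Q = 105/2, so price P = 91 - 105/2 = 77/2.

38.50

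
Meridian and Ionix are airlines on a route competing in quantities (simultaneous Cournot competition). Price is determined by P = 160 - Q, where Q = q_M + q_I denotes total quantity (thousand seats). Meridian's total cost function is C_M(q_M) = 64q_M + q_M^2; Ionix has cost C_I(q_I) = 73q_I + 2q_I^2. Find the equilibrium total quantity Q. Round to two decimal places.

Meridian's profit: π_M = (160 - Q)q_M - (64q_M + q_M²). Setting ∂π_M/∂q_M = 0: 96 - 4q_M - (q_I) = 0.
Ionix's profit: π_I = (160 - Q)q_I - (73q_I + 2q_I²). Setting ∂π_I/∂q_I = 0: 87 - 6q_I - (q_M) = 0.
Rearranging gives the reaction functions q_M = (96 - q_I)/4 and q_I = (87 - q_M)/6.
Solving the pair: q_M = 489/23, q_I = 252/23.
Total output Q = 489/23 + 252/23 = 741/23.

32.22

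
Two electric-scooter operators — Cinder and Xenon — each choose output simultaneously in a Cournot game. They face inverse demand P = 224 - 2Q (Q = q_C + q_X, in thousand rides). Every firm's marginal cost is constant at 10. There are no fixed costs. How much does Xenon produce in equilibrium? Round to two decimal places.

A representative firm's profit is π_i = q_i(224 - 2Q) - 10q_i.
Setting ∂π_i/∂q_i = 0 with rivals' quantities fixed: 214 - 4q_i - 2q_j = 0.
With identical firms every q_j equals q_i, so q_j = q_i and 214 = 6q_i, giving q_i = 107/3.

35.67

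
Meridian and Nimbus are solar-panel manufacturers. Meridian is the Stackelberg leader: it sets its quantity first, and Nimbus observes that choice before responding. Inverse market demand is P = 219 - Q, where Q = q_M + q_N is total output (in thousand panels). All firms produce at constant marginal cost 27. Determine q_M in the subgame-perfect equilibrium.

96

The follower Nimbus best-responds to any q_M: π_N = (219 - Q)q_N - 27q_N.
∂π_N/∂q_N = 192 - q_M - 2q_N = 0 gives the reaction function q_N = (192 - q_M)/2.
Meridian substitutes q_N(q_M) into its own profit: π_M = q_M(219 - q_M - (192 - q_M)/2) - 27q_M = (123 - (1/2)q_M)q_M - 27q_M.
The leader's first-order condition 96 - q_M = 0 yields q_M = 96.
Then q_N = (192 - 96)/2 = 48.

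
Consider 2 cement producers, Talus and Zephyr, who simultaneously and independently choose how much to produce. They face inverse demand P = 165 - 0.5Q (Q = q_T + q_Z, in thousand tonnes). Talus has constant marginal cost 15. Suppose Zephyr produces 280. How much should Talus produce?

10

With the rival's output fixed at 280, Talus's profit is π_T = (165 - (1/2)·280 - (1/2)q_T)q_T - (15q_T) = (25 - (1/2)q_T)q_T - (15q_T).
∂π_T/∂q_T = 10 - q_T = 0, so q_T = 10.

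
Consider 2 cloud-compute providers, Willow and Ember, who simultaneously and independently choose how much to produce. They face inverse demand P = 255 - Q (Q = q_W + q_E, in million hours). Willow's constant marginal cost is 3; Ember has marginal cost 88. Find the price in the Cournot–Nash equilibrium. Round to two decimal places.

115.33

Willow's profit: π_W = (255 - Q)q_W - (3q_W). Setting ∂π_W/∂q_W = 0: 252 - 2q_W - (q_E) = 0.
Ember's first-order condition: 167 - 2q_E - (q_W) = 0.
Best responses: q_W = (252 - q_E)/2, q_E = (167 - q_W)/2.
Substituting one into the other gives q_W = 337/3 and q_E = 82/3.
Total output Q = 419/3, so price P = 255 - 419/3 = 346/3.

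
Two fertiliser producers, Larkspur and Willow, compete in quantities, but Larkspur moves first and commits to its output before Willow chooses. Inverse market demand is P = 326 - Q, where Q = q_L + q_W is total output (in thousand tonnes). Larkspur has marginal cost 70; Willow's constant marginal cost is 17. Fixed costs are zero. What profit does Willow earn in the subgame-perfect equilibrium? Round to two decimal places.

The follower Willow best-responds to any q_L: π_W = (326 - Q)q_W - 17q_W.
∂π_W/∂q_W = 309 - q_L - 2q_W = 0 gives the reaction function q_W = (309 - q_L)/2.
The leader anticipates this reaction. Substituting into P = 326 - Q gives P = 343/2 - (1/2)q_L, so π_L = (343/2 - (1/2)q_L)q_L - 70q_L.
The leader's first-order condition 203/2 - q_L = 0 yields q_L = 203/2.
Then q_W = (309 - 203/2)/2 = 415/4.
Price P = 326 - 821/4 = 483/4.
Willow's profit: (483/4 - 17)·(415/4) = 10764.0625.

10764.06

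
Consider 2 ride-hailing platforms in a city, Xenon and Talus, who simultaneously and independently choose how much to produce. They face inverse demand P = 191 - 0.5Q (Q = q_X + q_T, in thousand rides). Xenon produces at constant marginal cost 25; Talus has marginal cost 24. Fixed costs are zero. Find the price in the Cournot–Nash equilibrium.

Xenon's profit: π_X = (191 - 0.5Q)q_X - (25q_X). Setting ∂π_X/∂q_X = 0: 166 - q_X - (1/2)(q_T) = 0.
Talus's first-order condition: 167 - q_T - (1/2)(q_X) = 0.
So q_X = (166 - (1/2)q_T) and q_T = (167 - (1/2)q_X).
Substituting one into the other gives q_X = 110 and q_T = 112.
Total output Q = 222, so price P = 191 - (1/2)·222 = 80.

80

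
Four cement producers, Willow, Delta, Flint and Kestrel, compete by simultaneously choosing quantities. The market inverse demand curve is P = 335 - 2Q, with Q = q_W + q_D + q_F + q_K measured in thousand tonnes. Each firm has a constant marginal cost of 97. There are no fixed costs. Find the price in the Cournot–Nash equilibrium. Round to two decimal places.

Each firm earns π_i = (335 - 2Q)q_i - 97q_i.
First-order condition (treating rivals' output as given): 238 - 4q_i - 2·Σ_{j≠i} q_j = 0.
By symmetry each firm produces the same amount; substituting Σ_{j≠i} q_j = 3q_i yields q_i = 238/10 = 119/5.
Total output Q = 476/5, so price P = 335 - 2·(476/5) = 723/5.

144.60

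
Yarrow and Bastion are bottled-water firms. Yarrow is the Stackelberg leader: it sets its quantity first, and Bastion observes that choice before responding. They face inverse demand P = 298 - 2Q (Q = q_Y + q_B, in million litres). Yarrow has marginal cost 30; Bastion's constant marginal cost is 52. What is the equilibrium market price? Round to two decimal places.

102.50

The follower Bastion best-responds to any q_Y: π_B = (298 - 2Q)q_B - 52q_B.
∂π_B/∂q_B = 246 - 2q_Y - 4q_B = 0 gives the reaction function q_B = (246 - 2q_Y)/4.
The leader anticipates this reaction. Substituting into P = 298 - 2Q gives P = 175 - q_Y, so π_Y = (175 - q_Y)q_Y - 30q_Y.
The leader's first-order condition 145 - 2q_Y = 0 yields q_Y = 145/2.
Then q_B = (246 - 2·(145/2))/4 = 101/4.
Total output Q = 391/4, so price P = 298 - 2·(391/4) = 205/2.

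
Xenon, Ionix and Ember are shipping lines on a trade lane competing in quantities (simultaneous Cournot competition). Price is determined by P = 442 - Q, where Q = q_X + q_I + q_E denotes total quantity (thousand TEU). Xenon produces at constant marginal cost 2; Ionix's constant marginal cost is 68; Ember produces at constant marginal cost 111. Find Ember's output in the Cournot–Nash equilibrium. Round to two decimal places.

Xenon's profit: π_X = (442 - Q)q_X - (2q_X). Setting ∂π_X/∂q_X = 0: 440 - 2q_X - (q_I + q_E) = 0.
Ionix's profit: π_I = (442 - Q)q_I - (68q_I). Setting ∂π_I/∂q_I = 0: 374 - 2q_I - (q_X + q_E) = 0.
Ember's profit: π_E = (442 - Q)q_E - (111q_E). Setting ∂π_E/∂q_E = 0: 331 - 2q_E - (q_X + q_I) = 0.
Adding the 3 conditions: 1145 − 2Q − 2Q = 0, i.e. Q = 1145/4.
Back-substituting: q_X = (440 − 1145/4) = 615/4, q_I = (374 − 1145/4) = 351/4, q_E = (331 − 1145/4) = 179/4.

44.75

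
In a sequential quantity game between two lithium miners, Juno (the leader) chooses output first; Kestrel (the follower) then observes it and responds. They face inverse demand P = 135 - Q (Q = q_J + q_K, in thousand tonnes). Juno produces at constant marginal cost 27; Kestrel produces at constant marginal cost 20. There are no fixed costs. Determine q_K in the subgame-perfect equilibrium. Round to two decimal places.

32.25

The follower Kestrel best-responds to any q_J: π_K = (135 - Q)q_K - 20q_K.
Setting the follower's marginal profit to zero, 115 - q_J - 2q_K = 0, i.e. q_K = (115 - q_J)/2.
The leader anticipates this reaction. Substituting into P = 135 - Q gives P = 155/2 - (1/2)q_J, so π_J = (155/2 - (1/2)q_J)q_J - 27q_J.
Maximising: ∂π_J/∂q_J = 101/2 - q_J = 0, giving q_J = 101/2.
Then q_K = (115 - 101/2)/2 = 129/4.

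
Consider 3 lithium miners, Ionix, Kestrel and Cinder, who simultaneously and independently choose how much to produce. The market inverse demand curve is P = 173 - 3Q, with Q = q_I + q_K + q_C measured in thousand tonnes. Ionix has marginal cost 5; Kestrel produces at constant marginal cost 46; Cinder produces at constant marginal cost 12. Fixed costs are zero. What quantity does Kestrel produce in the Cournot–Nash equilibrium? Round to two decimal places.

4.33

Ionix's profit: π_I = (173 - 3Q)q_I - (5q_I). Setting ∂π_I/∂q_I = 0: 168 - 6q_I - 3(q_K + q_C) = 0.
Kestrel's profit: π_K = (173 - 3Q)q_K - (46q_K). Setting ∂π_K/∂q_K = 0: 127 - 6q_K - 3(q_I + q_C) = 0.
Cinder's first-order condition: 161 - 6q_C - 3(q_I + q_K) = 0.
Adding the 3 first-order conditions: 456 − 12Q = 0, so Q = 38.
Back-substituting: q_I = (168 − 114)/3 = 18, q_K = (127 − 114)/3 = 13/3, q_C = (161 − 114)/3 = 47/3.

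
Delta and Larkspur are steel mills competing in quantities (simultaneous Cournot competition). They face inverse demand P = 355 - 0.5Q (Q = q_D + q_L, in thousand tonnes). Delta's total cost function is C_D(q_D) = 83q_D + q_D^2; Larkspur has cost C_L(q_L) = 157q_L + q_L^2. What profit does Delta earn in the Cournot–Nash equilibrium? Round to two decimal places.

Delta's profit: π_D = (355 - 0.5Q)q_D - (83q_D + q_D²). Setting ∂π_D/∂q_D = 0: 272 - 3q_D - (1/2)(q_L) = 0.
Larkspur's profit: π_L = (355 - 0.5Q)q_L - (157q_L + q_L²). Setting ∂π_L/∂q_L = 0: 198 - 3q_L - (1/2)(q_D) = 0.
Best responses: q_D = (272 - (1/2)q_L)/3, q_L = (198 - (1/2)q_D)/3.
Solving the pair: q_D = 81.9429, q_L = 1832/35.
Price P = 355 - (1/2)·(940/7) = 287.8571.
Delta's profit: 287.8571·81.9429 - 83·81.9429 - 81.9429² = 10071.9478.

10071.95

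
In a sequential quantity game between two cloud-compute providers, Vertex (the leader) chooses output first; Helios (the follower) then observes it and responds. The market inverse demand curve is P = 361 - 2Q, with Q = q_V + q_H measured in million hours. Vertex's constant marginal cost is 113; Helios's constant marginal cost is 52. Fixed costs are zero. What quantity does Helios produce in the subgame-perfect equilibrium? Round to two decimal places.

The follower Helios best-responds to any q_V: π_H = (361 - 2Q)q_H - 52q_H.
Setting the follower's marginal profit to zero, 309 - 2q_V - 4q_H = 0, i.e. q_H = (309 - 2q_V)/4.
The leader anticipates this reaction. Substituting into P = 361 - 2Q gives P = 413/2 - q_V, so π_V = (413/2 - q_V)q_V - 113q_V.
Leader FOC: 187/2 - 2q_V = 0, so q_V = 187/4.
Then q_H = (309 - 2·(187/4))/4 = 431/8.

53.88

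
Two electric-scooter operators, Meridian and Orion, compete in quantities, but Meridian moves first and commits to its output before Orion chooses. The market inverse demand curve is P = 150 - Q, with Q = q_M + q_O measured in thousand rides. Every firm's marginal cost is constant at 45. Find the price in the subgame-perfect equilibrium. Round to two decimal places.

The follower Orion best-responds to any q_M: π_O = (150 - Q)q_O - 45q_O.
Follower FOC: 105 - q_M - 2q_O = 0, so q_O(q_M) = (105 - q_M)/2.
Meridian substitutes q_O(q_M) into its own profit: π_M = q_M(150 - q_M - (105 - q_M)/2) - 45q_M = (195/2 - (1/2)q_M)q_M - 45q_M.
Maximising: ∂π_M/∂q_M = 105/2 - q_M = 0, giving q_M = 105/2.
Then q_O = (105 - 105/2)/2 = 105/4.
Total output Q = 315/4, so price P = 150 - 315/4 = 285/4.

71.25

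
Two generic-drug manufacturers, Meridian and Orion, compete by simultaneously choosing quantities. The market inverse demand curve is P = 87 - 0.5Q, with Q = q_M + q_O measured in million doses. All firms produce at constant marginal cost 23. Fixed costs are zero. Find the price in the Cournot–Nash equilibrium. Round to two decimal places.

44.33

A representative firm's profit is π_i = q_i(87 - 0.5Q) - 23q_i.
First-order condition (treating rivals' output as given): 64 - q_i - (1/2)q_j = 0.
With identical firms every q_j equals q_i, so q_j = q_i and 64 = (3/2)q_i, giving q_i = 128/3.
Total output Q = 256/3, so price P = 87 - (1/2)·(256/3) = 133/3.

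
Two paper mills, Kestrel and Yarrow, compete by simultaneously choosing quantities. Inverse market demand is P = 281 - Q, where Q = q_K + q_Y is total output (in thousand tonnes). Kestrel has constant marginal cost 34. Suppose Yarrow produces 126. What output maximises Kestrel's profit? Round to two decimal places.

With the rival's output fixed at 126, Kestrel's profit is π_K = (281 - 126 - q_K)q_K - (34q_K) = (155 - q_K)q_K - (34q_K).
∂π_K/∂q_K = 121 - 2q_K = 0, so q_K = 121/2.

60.50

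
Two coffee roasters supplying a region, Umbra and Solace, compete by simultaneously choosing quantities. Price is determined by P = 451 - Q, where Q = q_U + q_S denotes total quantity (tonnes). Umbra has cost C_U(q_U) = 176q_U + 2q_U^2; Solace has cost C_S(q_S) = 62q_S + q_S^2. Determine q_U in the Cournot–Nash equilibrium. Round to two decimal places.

30.91

Umbra's profit: π_U = (451 - Q)q_U - (176q_U + 2q_U²). Setting ∂π_U/∂q_U = 0: 275 - 6q_U - (q_S) = 0.
Solace's first-order condition: 389 - 4q_S - (q_U) = 0.
So q_U = (275 - q_S)/6 and q_S = (389 - q_U)/4.
Substituting one into the other gives q_U = 711/23 and q_S = 89.5217.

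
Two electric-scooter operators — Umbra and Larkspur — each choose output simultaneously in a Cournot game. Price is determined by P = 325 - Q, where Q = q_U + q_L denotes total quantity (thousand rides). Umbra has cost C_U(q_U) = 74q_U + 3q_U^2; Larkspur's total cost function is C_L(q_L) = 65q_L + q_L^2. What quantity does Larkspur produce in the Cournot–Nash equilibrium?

Umbra's profit: π_U = (325 - Q)q_U - (74q_U + 3q_U²). Setting ∂π_U/∂q_U = 0: 251 - 8q_U - (q_L) = 0.
Larkspur's profit: π_L = (325 - Q)q_L - (65q_L + q_L²). Setting ∂π_L/∂q_L = 0: 260 - 4q_L - (q_U) = 0.
Rearranging gives the reaction functions q_U = (251 - q_L)/8 and q_L = (260 - q_U)/4.
Substituting one into the other gives q_U = 24 and q_L = 59.

59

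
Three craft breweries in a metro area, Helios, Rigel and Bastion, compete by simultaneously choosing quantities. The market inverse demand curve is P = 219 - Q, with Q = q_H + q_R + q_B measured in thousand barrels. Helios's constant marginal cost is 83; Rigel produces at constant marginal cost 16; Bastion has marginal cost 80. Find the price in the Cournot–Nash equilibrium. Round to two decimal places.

Helios's profit: π_H = (219 - Q)q_H - (83q_H). Setting ∂π_H/∂q_H = 0: 136 - 2q_H - (q_R + q_B) = 0.
Rigel's first-order condition: 203 - 2q_R - (q_H + q_B) = 0.
Bastion's profit: π_B = (219 - Q)q_B - (80q_B). Setting ∂π_B/∂q_B = 0: 139 - 2q_B - (q_H + q_R) = 0.
Adding the 3 conditions: 478 − 2Q − 2Q = 0, i.e. Q = 239/2.
Back-substituting: q_H = (136 − 239/2) = 33/2, q_R = (203 − 239/2) = 167/2, q_B = (139 − 239/2) = 39/2.
Total output Q = 239/2, so price P = 219 - 239/2 = 199/2.

99.50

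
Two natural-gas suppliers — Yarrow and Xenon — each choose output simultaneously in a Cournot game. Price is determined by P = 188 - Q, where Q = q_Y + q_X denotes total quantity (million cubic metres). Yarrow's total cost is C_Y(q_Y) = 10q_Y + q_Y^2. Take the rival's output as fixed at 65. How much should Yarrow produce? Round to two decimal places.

28.25

With the rival's output fixed at 65, Yarrow's profit is π_Y = (188 - 65 - q_Y)q_Y - (10q_Y + q_Y²) = (123 - q_Y)q_Y - (10q_Y + q_Y²).
∂π_Y/∂q_Y = 113 - 4q_Y = 0, so q_Y = 113/4.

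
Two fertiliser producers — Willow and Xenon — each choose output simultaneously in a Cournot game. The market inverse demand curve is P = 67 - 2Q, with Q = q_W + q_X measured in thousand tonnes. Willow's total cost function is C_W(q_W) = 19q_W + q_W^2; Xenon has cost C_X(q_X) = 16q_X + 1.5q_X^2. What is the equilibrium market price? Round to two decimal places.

43.63

Willow's profit: π_W = (67 - 2Q)q_W - (19q_W + q_W²). Setting ∂π_W/∂q_W = 0: 48 - 6q_W - 2(q_X) = 0.
Xenon's profit: π_X = (67 - 2Q)q_X - (16q_X + (3/2)q_X²). Setting ∂π_X/∂q_X = 0: 51 - 7q_X - 2(q_W) = 0.
So q_W = (48 - 2q_X)/6 and q_X = (51 - 2q_W)/7.
Substituting one into the other gives q_W = 117/19 and q_X = 105/19.
Total output Q = 222/19, so price P = 67 - 2·(222/19) = 829/19.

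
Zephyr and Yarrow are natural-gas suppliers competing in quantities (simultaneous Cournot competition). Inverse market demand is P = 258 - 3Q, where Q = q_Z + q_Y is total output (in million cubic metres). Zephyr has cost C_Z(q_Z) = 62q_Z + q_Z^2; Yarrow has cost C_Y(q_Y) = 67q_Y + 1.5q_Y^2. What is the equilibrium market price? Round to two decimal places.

156.52

Zephyr's profit: π_Z = (258 - 3Q)q_Z - (62q_Z + q_Z²). Setting ∂π_Z/∂q_Z = 0: 196 - 8q_Z - 3(q_Y) = 0.
Yarrow's first-order condition: 191 - 9q_Y - 3(q_Z) = 0.
Best responses: q_Z = (196 - 3q_Y)/8, q_Y = (191 - 3q_Z)/9.
Substituting one into the other gives q_Z = 397/21 and q_Y = 940/63.
Total output Q = 33.8254, so price P = 258 - 3·33.8254 = 156.5238.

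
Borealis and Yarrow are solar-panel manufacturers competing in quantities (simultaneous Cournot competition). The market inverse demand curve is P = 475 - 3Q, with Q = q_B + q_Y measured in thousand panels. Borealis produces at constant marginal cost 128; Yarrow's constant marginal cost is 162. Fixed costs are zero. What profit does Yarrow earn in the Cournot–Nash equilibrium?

Borealis's profit: π_B = (475 - 3Q)q_B - (128q_B). Setting ∂π_B/∂q_B = 0: 347 - 6q_B - 3(q_Y) = 0.
Yarrow's profit: π_Y = (475 - 3Q)q_Y - (162q_Y). Setting ∂π_Y/∂q_Y = 0: 313 - 6q_Y - 3(q_B) = 0.
Best responses: q_B = (347 - 3q_Y)/6, q_Y = (313 - 3q_B)/6.
Substituting one into the other gives q_B = 127/3 and q_Y = 31.
Price P = 475 - 3·(220/3) = 255.
Yarrow's profit: (255 - 162)·31 = 2883.

2883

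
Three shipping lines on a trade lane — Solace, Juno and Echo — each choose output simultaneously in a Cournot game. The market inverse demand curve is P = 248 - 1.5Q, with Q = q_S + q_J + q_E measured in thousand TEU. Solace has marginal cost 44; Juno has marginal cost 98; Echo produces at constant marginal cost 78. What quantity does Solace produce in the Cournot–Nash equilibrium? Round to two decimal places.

Solace's profit: π_S = (248 - 1.5Q)q_S - (44q_S). Setting ∂π_S/∂q_S = 0: 204 - 3q_S - (3/2)(q_J + q_E) = 0.
Juno's first-order condition: 150 - 3q_J - (3/2)(q_S + q_E) = 0.
Echo's first-order condition: 170 - 3q_E - (3/2)(q_S + q_J) = 0.
Adding the 3 conditions: 524 − 3Q − 3Q = 0, i.e. Q = 262/3.
Back-substituting: q_S = (204 − 131)/(3/2) = 146/3, q_J = (150 − 131)/(3/2) = 38/3, q_E = (170 − 131)/(3/2) = 26.

48.67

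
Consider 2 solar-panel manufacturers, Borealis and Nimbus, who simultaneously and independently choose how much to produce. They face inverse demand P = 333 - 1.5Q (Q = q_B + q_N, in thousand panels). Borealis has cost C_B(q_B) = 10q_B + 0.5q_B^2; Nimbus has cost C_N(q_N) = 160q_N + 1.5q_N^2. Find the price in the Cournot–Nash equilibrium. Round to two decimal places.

Borealis's profit: π_B = (333 - 1.5Q)q_B - (10q_B + (1/2)q_B²). Setting ∂π_B/∂q_B = 0: 323 - 4q_B - (3/2)(q_N) = 0.
Nimbus's first-order condition: 173 - 6q_N - (3/2)(q_B) = 0.
Best responses: q_B = (323 - (3/2)q_N)/4, q_N = (173 - (3/2)q_B)/6.
Solving the pair: q_B = 77.1724, q_N = 830/87.
Total output Q = 86.7126, so price P = 333 - (3/2)·86.7126 = 202.9310.

202.93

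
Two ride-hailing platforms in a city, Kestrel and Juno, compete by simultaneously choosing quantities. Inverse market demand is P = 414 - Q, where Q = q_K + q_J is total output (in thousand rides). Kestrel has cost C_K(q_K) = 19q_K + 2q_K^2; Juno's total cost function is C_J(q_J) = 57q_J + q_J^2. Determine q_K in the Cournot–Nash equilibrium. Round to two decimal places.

53.17

Kestrel's profit: π_K = (414 - Q)q_K - (19q_K + 2q_K²). Setting ∂π_K/∂q_K = 0: 395 - 6q_K - (q_J) = 0.
Juno's profit: π_J = (414 - Q)q_J - (57q_J + q_J²). Setting ∂π_J/∂q_J = 0: 357 - 4q_J - (q_K) = 0.
Rearranging gives the reaction functions q_K = (395 - q_J)/6 and q_J = (357 - q_K)/4.
Solving the pair: q_K = 1223/23, q_J = 1747/23.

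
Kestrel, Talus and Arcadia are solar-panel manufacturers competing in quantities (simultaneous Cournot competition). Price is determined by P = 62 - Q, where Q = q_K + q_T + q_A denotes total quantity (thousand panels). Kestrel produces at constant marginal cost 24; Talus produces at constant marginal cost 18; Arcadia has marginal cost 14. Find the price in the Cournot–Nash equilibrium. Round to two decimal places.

29.50

Kestrel's profit: π_K = (62 - Q)q_K - (24q_K). Setting ∂π_K/∂q_K = 0: 38 - 2q_K - (q_T + q_A) = 0.
Talus's profit: π_T = (62 - Q)q_T - (18q_T). Setting ∂π_T/∂q_T = 0: 44 - 2q_T - (q_K + q_A) = 0.
Arcadia's first-order condition: 48 - 2q_A - (q_K + q_T) = 0.
Summing all 3 equations gives 130 − 4Q = 0, hence Q = 65/2.
Back-substituting: q_K = (38 − 65/2) = 11/2, q_T = (44 − 65/2) = 23/2, q_A = (48 − 65/2) = 31/2.
Total output Q = 65/2, so price P = 62 - 65/2 = 59/2.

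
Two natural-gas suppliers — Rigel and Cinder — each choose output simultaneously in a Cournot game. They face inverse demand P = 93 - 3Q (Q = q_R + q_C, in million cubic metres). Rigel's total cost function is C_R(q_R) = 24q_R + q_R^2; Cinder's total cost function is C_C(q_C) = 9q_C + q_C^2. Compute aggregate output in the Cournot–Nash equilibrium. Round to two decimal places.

13.91

Rigel's profit: π_R = (93 - 3Q)q_R - (24q_R + q_R²). Setting ∂π_R/∂q_R = 0: 69 - 8q_R - 3(q_C) = 0.
Cinder's first-order condition: 84 - 8q_C - 3(q_R) = 0.
Best responses: q_R = (69 - 3q_C)/8, q_C = (84 - 3q_R)/8.
Substituting one into the other gives q_R = 60/11 and q_C = 93/11.
Total output Q = 60/11 + 93/11 = 153/11.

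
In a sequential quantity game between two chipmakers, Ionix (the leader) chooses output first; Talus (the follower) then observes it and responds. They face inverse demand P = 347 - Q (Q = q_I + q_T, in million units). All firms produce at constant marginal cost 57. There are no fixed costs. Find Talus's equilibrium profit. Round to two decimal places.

5256.25

Solve by backward induction. Given q_I, the follower Talus maximises π_T = (347 - q_I - q_T)q_T - 57q_T.
Follower FOC: 290 - q_I - 2q_T = 0, so q_T(q_I) = (290 - q_I)/2.
The leader anticipates this reaction. Substituting into P = 347 - Q gives P = 202 - (1/2)q_I, so π_I = (202 - (1/2)q_I)q_I - 57q_I.
Maximising: ∂π_I/∂q_I = 145 - q_I = 0, giving q_I = 145.
Then q_T = (290 - 145)/2 = 145/2.
Price P = 347 - 435/2 = 259/2.
Talus's profit: (259/2 - 57)·(145/2) = 5256.2500.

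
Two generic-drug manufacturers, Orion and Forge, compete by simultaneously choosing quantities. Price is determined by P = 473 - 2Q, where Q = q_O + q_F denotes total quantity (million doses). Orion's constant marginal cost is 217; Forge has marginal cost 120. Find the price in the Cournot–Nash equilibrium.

Orion's profit: π_O = (473 - 2Q)q_O - (217q_O). Setting ∂π_O/∂q_O = 0: 256 - 4q_O - 2(q_F) = 0.
Forge's first-order condition: 353 - 4q_F - 2(q_O) = 0.
Rearranging gives the reaction functions q_O = (256 - 2q_F)/4 and q_F = (353 - 2q_O)/4.
Substituting one into the other gives q_O = 53/2 and q_F = 75.
Total output Q = 203/2, so price P = 473 - 2·(203/2) = 270.

270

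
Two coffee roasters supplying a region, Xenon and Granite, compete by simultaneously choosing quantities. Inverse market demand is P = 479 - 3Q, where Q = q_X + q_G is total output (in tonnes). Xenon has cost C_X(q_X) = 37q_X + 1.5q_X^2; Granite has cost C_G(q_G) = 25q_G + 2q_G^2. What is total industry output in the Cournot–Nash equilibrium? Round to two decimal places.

71.83

Xenon's profit: π_X = (479 - 3Q)q_X - (37q_X + (3/2)q_X²). Setting ∂π_X/∂q_X = 0: 442 - 9q_X - 3(q_G) = 0.
Granite's first-order condition: 454 - 10q_G - 3(q_X) = 0.
So q_X = (442 - 3q_G)/9 and q_G = (454 - 3q_X)/10.
Solving the pair: q_X = 37.7531, q_G = 920/27.
Total output Q = 37.7531 + 920/27 = 71.8272.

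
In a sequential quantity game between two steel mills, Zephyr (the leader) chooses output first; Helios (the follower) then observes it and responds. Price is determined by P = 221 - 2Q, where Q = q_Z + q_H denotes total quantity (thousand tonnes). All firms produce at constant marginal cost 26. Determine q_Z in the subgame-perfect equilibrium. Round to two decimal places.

The follower Helios best-responds to any q_Z: π_H = (221 - 2Q)q_H - 26q_H.
Setting the follower's marginal profit to zero, 195 - 2q_Z - 4q_H = 0, i.e. q_H = (195 - 2q_Z)/4.
The leader anticipates this reaction. Substituting into P = 221 - 2Q gives P = 247/2 - q_Z, so π_Z = (247/2 - q_Z)q_Z - 26q_Z.
Leader FOC: 195/2 - 2q_Z = 0, so q_Z = 195/4.
Then q_H = (195 - 2·(195/4))/4 = 195/8.

48.75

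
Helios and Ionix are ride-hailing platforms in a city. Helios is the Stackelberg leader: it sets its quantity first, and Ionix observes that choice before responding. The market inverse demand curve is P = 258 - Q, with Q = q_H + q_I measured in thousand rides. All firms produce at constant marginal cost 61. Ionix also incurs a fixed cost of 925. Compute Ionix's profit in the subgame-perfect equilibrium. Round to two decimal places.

Solve by backward induction. Given q_H, the follower Ionix maximises π_I = (258 - q_H - q_I)q_I - 61q_I.
Setting the follower's marginal profit to zero, 197 - q_H - 2q_I = 0, i.e. q_I = (197 - q_H)/2.
The leader anticipates this reaction. Substituting into P = 258 - Q gives P = 319/2 - (1/2)q_H, so π_H = (319/2 - (1/2)q_H)q_H - 61q_H.
Maximising: ∂π_H/∂q_H = 197/2 - q_H = 0, giving q_H = 197/2.
Then q_I = (197 - 197/2)/2 = 197/4.
Price P = 258 - 591/4 = 441/4.
Ionix's profit: (441/4 - 61)·(197/4) - 925 = 1500.5625.

1500.56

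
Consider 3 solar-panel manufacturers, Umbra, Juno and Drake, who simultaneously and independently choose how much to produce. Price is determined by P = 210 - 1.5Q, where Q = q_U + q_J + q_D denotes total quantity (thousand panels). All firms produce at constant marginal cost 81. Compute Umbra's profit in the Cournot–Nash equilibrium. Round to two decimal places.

693.38

A representative firm's profit is π_i = q_i(210 - 1.5Q) - 81q_i.
Setting ∂π_i/∂q_i = 0 with rivals' quantities fixed: 129 - 3q_i - (3/2)·Σ_{j≠i} q_j = 0.
With identical firms every q_j equals q_i, so Σ_{j≠i} q_j = 2q_i and 129 = 6q_i, giving q_i = 43/2.
Price P = 210 - (3/2)·(129/2) = 453/4.
Umbra's profit: (453/4 - 81)·(43/2) = 693.3750.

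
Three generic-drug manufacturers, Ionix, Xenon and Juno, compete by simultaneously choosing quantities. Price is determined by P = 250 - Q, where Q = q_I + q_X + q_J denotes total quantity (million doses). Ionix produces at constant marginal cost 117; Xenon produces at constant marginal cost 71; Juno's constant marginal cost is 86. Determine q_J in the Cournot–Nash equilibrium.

Ionix's profit: π_I = (250 - Q)q_I - (117q_I). Setting ∂π_I/∂q_I = 0: 133 - 2q_I - (q_X + q_J) = 0.
Xenon's profit: π_X = (250 - Q)q_X - (71q_X). Setting ∂π_X/∂q_X = 0: 179 - 2q_X - (q_I + q_J) = 0.
Juno's first-order condition: 164 - 2q_J - (q_I + q_X) = 0.
Summing all 3 equations gives 476 − 4Q = 0, hence Q = 119.
Back-substituting: q_I = (133 − 119) = 14, q_X = (179 − 119) = 60, q_J = (164 − 119) = 45.

45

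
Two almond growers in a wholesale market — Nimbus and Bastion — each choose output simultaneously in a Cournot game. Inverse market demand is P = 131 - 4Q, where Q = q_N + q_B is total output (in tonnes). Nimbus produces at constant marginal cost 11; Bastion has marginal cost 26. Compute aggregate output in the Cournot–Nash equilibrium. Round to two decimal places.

Nimbus's profit: π_N = (131 - 4Q)q_N - (11q_N). Setting ∂π_N/∂q_N = 0: 120 - 8q_N - 4(q_B) = 0.
Bastion's first-order condition: 105 - 8q_B - 4(q_N) = 0.
Best responses: q_N = (120 - 4q_B)/8, q_B = (105 - 4q_N)/8.
Substituting one into the other gives q_N = 45/4 and q_B = 15/2.
Total output Q = 45/4 + 15/2 = 75/4.

18.75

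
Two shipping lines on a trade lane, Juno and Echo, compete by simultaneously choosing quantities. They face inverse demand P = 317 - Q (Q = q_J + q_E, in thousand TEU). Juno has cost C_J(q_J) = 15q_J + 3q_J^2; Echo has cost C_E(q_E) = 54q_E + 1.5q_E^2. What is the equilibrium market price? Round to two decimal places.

Juno's profit: π_J = (317 - Q)q_J - (15q_J + 3q_J²). Setting ∂π_J/∂q_J = 0: 302 - 8q_J - (q_E) = 0.
Echo's profit: π_E = (317 - Q)q_E - (54q_E + (3/2)q_E²). Setting ∂π_E/∂q_E = 0: 263 - 5q_E - (q_J) = 0.
So q_J = (302 - q_E)/8 and q_E = (263 - q_J)/5.
Solving the pair: q_J = 1247/39, q_E = 1802/39.
Total output Q = 78.1795, so price P = 317 - 78.1795 = 238.8205.

238.82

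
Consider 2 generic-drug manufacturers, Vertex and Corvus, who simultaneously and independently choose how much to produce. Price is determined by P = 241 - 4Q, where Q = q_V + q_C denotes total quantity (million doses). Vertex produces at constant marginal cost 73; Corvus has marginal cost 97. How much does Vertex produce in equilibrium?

Vertex's profit: π_V = (241 - 4Q)q_V - (73q_V). Setting ∂π_V/∂q_V = 0: 168 - 8q_V - 4(q_C) = 0.
Corvus's first-order condition: 144 - 8q_C - 4(q_V) = 0.
So q_V = (168 - 4q_C)/8 and q_C = (144 - 4q_V)/8.
Solving the pair: q_V = 16, q_C = 10.

16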